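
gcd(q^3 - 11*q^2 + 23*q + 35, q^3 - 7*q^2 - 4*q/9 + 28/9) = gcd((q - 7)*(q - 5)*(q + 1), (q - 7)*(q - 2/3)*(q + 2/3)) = q - 7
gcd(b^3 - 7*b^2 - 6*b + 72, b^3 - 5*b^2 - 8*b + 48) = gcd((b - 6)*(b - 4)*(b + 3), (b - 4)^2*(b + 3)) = b^2 - b - 12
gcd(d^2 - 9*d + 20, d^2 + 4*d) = 1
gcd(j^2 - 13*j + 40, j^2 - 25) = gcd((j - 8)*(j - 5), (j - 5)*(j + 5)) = j - 5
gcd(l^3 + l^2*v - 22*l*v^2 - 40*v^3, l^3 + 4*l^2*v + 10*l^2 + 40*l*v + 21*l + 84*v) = l + 4*v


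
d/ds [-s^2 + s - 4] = 1 - 2*s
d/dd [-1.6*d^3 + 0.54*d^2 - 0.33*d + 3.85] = -4.8*d^2 + 1.08*d - 0.33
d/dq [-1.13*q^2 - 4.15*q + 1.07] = -2.26*q - 4.15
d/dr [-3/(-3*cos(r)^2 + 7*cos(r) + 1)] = 3*(6*cos(r) - 7)*sin(r)/(-3*cos(r)^2 + 7*cos(r) + 1)^2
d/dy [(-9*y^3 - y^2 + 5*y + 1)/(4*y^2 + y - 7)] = 6*(-6*y^4 - 3*y^3 + 28*y^2 + y - 6)/(16*y^4 + 8*y^3 - 55*y^2 - 14*y + 49)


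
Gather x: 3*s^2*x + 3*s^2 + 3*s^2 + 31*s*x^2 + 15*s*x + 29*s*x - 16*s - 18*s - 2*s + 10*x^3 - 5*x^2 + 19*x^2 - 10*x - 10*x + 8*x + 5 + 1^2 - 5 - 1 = 6*s^2 - 36*s + 10*x^3 + x^2*(31*s + 14) + x*(3*s^2 + 44*s - 12)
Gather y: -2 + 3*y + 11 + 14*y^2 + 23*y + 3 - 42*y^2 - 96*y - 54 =-28*y^2 - 70*y - 42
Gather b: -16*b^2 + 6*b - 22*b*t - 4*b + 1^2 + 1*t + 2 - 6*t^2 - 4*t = -16*b^2 + b*(2 - 22*t) - 6*t^2 - 3*t + 3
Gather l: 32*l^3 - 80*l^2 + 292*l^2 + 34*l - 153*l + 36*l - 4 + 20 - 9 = 32*l^3 + 212*l^2 - 83*l + 7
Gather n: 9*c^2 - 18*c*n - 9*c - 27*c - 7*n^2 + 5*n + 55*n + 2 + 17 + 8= 9*c^2 - 36*c - 7*n^2 + n*(60 - 18*c) + 27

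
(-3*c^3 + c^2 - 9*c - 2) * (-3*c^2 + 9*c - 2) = 9*c^5 - 30*c^4 + 42*c^3 - 77*c^2 + 4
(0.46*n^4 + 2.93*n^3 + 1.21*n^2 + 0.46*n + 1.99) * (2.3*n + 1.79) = 1.058*n^5 + 7.5624*n^4 + 8.0277*n^3 + 3.2239*n^2 + 5.4004*n + 3.5621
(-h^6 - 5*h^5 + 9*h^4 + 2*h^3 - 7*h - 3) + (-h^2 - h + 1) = -h^6 - 5*h^5 + 9*h^4 + 2*h^3 - h^2 - 8*h - 2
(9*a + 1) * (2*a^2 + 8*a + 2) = 18*a^3 + 74*a^2 + 26*a + 2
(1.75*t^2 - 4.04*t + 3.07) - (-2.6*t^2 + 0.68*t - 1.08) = 4.35*t^2 - 4.72*t + 4.15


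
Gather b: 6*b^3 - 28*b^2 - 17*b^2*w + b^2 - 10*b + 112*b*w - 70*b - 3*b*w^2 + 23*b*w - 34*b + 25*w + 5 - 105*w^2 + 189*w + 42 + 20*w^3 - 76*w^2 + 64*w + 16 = 6*b^3 + b^2*(-17*w - 27) + b*(-3*w^2 + 135*w - 114) + 20*w^3 - 181*w^2 + 278*w + 63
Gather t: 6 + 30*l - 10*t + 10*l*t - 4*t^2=30*l - 4*t^2 + t*(10*l - 10) + 6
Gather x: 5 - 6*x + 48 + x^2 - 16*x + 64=x^2 - 22*x + 117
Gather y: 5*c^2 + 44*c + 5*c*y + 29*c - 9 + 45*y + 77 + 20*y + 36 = 5*c^2 + 73*c + y*(5*c + 65) + 104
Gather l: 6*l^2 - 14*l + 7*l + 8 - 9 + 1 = 6*l^2 - 7*l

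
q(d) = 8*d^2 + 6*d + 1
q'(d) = 16*d + 6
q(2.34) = 58.84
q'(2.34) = 43.44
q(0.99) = 14.78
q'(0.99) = 21.84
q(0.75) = 10.00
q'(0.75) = 18.00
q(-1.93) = 19.22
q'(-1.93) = -24.88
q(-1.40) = 8.28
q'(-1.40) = -16.40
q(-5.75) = 231.00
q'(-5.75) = -86.00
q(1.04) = 15.89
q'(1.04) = 22.64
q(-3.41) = 73.56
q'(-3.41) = -48.56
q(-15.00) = 1711.00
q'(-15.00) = -234.00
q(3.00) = 91.00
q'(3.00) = 54.00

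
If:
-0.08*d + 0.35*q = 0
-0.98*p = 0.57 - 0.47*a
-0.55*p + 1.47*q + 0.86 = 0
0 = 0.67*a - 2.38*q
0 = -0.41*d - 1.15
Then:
No Solution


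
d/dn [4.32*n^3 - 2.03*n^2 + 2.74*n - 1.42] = 12.96*n^2 - 4.06*n + 2.74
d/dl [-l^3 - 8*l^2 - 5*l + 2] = -3*l^2 - 16*l - 5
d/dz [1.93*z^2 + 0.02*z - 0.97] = 3.86*z + 0.02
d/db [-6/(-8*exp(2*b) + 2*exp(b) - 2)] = (3 - 24*exp(b))*exp(b)/(4*exp(2*b) - exp(b) + 1)^2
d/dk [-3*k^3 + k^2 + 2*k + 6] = -9*k^2 + 2*k + 2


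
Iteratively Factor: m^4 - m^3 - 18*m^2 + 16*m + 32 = (m - 2)*(m^3 + m^2 - 16*m - 16) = (m - 2)*(m + 4)*(m^2 - 3*m - 4) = (m - 2)*(m + 1)*(m + 4)*(m - 4)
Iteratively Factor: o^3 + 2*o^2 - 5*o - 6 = (o - 2)*(o^2 + 4*o + 3) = (o - 2)*(o + 1)*(o + 3)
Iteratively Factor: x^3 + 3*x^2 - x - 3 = (x + 1)*(x^2 + 2*x - 3) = (x - 1)*(x + 1)*(x + 3)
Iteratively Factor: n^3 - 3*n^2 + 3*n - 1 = (n - 1)*(n^2 - 2*n + 1) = (n - 1)^2*(n - 1)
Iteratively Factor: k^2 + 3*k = (k + 3)*(k)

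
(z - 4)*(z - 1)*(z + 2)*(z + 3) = z^4 - 15*z^2 - 10*z + 24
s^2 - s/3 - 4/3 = (s - 4/3)*(s + 1)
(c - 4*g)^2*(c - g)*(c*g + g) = c^4*g - 9*c^3*g^2 + c^3*g + 24*c^2*g^3 - 9*c^2*g^2 - 16*c*g^4 + 24*c*g^3 - 16*g^4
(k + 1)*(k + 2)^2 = k^3 + 5*k^2 + 8*k + 4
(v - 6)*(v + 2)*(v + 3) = v^3 - v^2 - 24*v - 36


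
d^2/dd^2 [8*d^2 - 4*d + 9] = 16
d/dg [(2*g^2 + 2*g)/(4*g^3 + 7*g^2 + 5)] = 2*(-2*g^2*(g + 1)*(6*g + 7) + (2*g + 1)*(4*g^3 + 7*g^2 + 5))/(4*g^3 + 7*g^2 + 5)^2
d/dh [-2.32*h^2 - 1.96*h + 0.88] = -4.64*h - 1.96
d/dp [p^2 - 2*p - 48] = 2*p - 2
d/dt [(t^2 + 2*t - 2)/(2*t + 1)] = 2*(t^2 + t + 3)/(4*t^2 + 4*t + 1)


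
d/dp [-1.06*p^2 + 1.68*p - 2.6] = 1.68 - 2.12*p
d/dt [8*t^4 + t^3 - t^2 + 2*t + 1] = 32*t^3 + 3*t^2 - 2*t + 2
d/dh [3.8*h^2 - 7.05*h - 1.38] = 7.6*h - 7.05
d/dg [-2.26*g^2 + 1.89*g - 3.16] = 1.89 - 4.52*g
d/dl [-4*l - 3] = -4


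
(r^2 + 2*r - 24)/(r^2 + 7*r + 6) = (r - 4)/(r + 1)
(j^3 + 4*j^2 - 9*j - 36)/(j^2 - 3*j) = j + 7 + 12/j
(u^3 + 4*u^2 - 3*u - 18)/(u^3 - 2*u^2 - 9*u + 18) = (u + 3)/(u - 3)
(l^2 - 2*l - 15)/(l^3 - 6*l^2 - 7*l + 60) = 1/(l - 4)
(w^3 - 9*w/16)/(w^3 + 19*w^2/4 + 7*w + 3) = w*(4*w - 3)/(4*(w^2 + 4*w + 4))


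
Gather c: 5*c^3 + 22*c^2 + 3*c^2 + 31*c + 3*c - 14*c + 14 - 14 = 5*c^3 + 25*c^2 + 20*c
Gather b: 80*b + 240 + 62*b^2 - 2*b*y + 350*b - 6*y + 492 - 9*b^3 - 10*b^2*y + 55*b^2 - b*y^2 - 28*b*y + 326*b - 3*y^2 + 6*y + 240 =-9*b^3 + b^2*(117 - 10*y) + b*(-y^2 - 30*y + 756) - 3*y^2 + 972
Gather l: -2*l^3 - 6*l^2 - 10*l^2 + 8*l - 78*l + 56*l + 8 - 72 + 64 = -2*l^3 - 16*l^2 - 14*l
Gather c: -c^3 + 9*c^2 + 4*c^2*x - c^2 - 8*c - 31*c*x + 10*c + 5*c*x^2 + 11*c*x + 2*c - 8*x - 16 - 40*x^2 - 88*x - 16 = -c^3 + c^2*(4*x + 8) + c*(5*x^2 - 20*x + 4) - 40*x^2 - 96*x - 32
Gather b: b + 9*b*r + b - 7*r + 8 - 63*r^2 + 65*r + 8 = b*(9*r + 2) - 63*r^2 + 58*r + 16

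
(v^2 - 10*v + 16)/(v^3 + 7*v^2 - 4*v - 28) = (v - 8)/(v^2 + 9*v + 14)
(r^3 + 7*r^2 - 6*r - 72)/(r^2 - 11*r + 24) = (r^2 + 10*r + 24)/(r - 8)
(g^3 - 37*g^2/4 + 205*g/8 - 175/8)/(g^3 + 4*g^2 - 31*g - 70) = (8*g^2 - 34*g + 35)/(8*(g^2 + 9*g + 14))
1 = 1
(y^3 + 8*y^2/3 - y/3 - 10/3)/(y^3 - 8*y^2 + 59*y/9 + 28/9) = 3*(3*y^3 + 8*y^2 - y - 10)/(9*y^3 - 72*y^2 + 59*y + 28)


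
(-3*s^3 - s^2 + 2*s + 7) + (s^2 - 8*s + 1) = -3*s^3 - 6*s + 8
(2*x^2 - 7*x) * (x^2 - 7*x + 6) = 2*x^4 - 21*x^3 + 61*x^2 - 42*x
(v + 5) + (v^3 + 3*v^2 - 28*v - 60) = v^3 + 3*v^2 - 27*v - 55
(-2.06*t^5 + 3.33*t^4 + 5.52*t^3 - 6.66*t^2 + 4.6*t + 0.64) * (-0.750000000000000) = 1.545*t^5 - 2.4975*t^4 - 4.14*t^3 + 4.995*t^2 - 3.45*t - 0.48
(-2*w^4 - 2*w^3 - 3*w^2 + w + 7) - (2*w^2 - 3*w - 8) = -2*w^4 - 2*w^3 - 5*w^2 + 4*w + 15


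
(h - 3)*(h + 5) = h^2 + 2*h - 15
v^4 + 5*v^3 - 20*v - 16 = (v - 2)*(v + 1)*(v + 2)*(v + 4)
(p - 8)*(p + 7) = p^2 - p - 56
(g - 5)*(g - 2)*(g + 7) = g^3 - 39*g + 70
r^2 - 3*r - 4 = (r - 4)*(r + 1)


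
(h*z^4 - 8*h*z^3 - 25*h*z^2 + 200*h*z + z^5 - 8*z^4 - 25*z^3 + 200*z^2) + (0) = h*z^4 - 8*h*z^3 - 25*h*z^2 + 200*h*z + z^5 - 8*z^4 - 25*z^3 + 200*z^2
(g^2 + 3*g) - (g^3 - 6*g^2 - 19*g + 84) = -g^3 + 7*g^2 + 22*g - 84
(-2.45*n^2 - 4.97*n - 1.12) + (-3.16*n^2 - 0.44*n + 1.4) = -5.61*n^2 - 5.41*n + 0.28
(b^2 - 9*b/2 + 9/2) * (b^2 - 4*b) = b^4 - 17*b^3/2 + 45*b^2/2 - 18*b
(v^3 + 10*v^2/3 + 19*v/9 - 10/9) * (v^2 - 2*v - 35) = v^5 + 4*v^4/3 - 356*v^3/9 - 122*v^2 - 215*v/3 + 350/9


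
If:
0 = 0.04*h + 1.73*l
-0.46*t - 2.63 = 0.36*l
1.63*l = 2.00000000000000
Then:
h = -53.07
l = 1.23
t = -6.68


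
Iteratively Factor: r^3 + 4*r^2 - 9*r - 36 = (r + 4)*(r^2 - 9) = (r + 3)*(r + 4)*(r - 3)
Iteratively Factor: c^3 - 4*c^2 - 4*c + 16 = (c - 2)*(c^2 - 2*c - 8) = (c - 4)*(c - 2)*(c + 2)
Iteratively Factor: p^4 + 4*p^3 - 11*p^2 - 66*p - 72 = (p + 3)*(p^3 + p^2 - 14*p - 24) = (p + 2)*(p + 3)*(p^2 - p - 12) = (p + 2)*(p + 3)^2*(p - 4)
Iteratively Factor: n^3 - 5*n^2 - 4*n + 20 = (n - 5)*(n^2 - 4) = (n - 5)*(n - 2)*(n + 2)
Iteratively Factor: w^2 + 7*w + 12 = (w + 3)*(w + 4)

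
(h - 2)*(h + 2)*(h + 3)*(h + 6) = h^4 + 9*h^3 + 14*h^2 - 36*h - 72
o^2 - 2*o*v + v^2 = (o - v)^2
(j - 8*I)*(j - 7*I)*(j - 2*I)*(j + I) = j^4 - 16*I*j^3 - 69*j^2 + 26*I*j - 112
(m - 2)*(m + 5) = m^2 + 3*m - 10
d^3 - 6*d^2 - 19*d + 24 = (d - 8)*(d - 1)*(d + 3)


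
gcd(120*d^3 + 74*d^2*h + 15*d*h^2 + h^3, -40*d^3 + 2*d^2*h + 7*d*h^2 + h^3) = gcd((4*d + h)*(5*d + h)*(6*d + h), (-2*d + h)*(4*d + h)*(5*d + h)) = 20*d^2 + 9*d*h + h^2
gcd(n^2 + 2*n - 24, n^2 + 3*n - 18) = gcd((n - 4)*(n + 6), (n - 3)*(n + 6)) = n + 6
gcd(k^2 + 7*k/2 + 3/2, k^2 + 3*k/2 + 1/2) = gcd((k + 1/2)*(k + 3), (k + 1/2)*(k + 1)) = k + 1/2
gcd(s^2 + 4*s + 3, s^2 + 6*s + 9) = s + 3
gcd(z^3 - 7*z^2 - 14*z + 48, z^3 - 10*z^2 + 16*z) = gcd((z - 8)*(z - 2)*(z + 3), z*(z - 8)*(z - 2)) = z^2 - 10*z + 16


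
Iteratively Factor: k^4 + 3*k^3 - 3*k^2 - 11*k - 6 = (k + 3)*(k^3 - 3*k - 2) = (k + 1)*(k + 3)*(k^2 - k - 2) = (k + 1)^2*(k + 3)*(k - 2)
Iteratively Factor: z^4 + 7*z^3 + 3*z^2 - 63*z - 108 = (z - 3)*(z^3 + 10*z^2 + 33*z + 36) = (z - 3)*(z + 3)*(z^2 + 7*z + 12) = (z - 3)*(z + 3)^2*(z + 4)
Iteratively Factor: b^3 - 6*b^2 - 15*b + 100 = (b + 4)*(b^2 - 10*b + 25) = (b - 5)*(b + 4)*(b - 5)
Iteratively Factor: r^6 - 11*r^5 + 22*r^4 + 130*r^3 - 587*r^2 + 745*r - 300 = (r - 3)*(r^5 - 8*r^4 - 2*r^3 + 124*r^2 - 215*r + 100) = (r - 5)*(r - 3)*(r^4 - 3*r^3 - 17*r^2 + 39*r - 20) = (r - 5)*(r - 3)*(r + 4)*(r^3 - 7*r^2 + 11*r - 5) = (r - 5)*(r - 3)*(r - 1)*(r + 4)*(r^2 - 6*r + 5) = (r - 5)*(r - 3)*(r - 1)^2*(r + 4)*(r - 5)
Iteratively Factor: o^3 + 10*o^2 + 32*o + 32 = (o + 4)*(o^2 + 6*o + 8) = (o + 2)*(o + 4)*(o + 4)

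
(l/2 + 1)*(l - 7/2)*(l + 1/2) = l^3/2 - l^2/2 - 31*l/8 - 7/4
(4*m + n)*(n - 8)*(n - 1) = 4*m*n^2 - 36*m*n + 32*m + n^3 - 9*n^2 + 8*n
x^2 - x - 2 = (x - 2)*(x + 1)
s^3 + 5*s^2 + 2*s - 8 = (s - 1)*(s + 2)*(s + 4)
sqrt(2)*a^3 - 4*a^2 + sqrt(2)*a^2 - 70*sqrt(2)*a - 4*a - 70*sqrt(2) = (a - 7*sqrt(2))*(a + 5*sqrt(2))*(sqrt(2)*a + sqrt(2))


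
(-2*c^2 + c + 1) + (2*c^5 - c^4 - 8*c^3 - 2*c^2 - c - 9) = 2*c^5 - c^4 - 8*c^3 - 4*c^2 - 8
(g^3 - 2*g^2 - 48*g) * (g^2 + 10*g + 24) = g^5 + 8*g^4 - 44*g^3 - 528*g^2 - 1152*g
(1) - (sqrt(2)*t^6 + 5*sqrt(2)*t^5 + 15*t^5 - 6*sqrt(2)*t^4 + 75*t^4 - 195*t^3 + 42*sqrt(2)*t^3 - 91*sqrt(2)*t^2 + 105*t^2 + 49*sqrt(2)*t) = -sqrt(2)*t^6 - 15*t^5 - 5*sqrt(2)*t^5 - 75*t^4 + 6*sqrt(2)*t^4 - 42*sqrt(2)*t^3 + 195*t^3 - 105*t^2 + 91*sqrt(2)*t^2 - 49*sqrt(2)*t + 1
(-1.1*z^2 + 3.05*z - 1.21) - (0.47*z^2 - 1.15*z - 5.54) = -1.57*z^2 + 4.2*z + 4.33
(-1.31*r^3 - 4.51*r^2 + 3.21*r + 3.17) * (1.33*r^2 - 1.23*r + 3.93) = -1.7423*r^5 - 4.387*r^4 + 4.6683*r^3 - 17.4565*r^2 + 8.7162*r + 12.4581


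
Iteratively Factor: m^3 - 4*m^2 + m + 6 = (m + 1)*(m^2 - 5*m + 6) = (m - 2)*(m + 1)*(m - 3)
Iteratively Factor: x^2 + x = (x + 1)*(x)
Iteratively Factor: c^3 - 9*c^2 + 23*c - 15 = (c - 1)*(c^2 - 8*c + 15) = (c - 5)*(c - 1)*(c - 3)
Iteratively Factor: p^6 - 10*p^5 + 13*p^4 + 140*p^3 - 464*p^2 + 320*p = (p - 4)*(p^5 - 6*p^4 - 11*p^3 + 96*p^2 - 80*p) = (p - 5)*(p - 4)*(p^4 - p^3 - 16*p^2 + 16*p) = (p - 5)*(p - 4)*(p - 1)*(p^3 - 16*p) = p*(p - 5)*(p - 4)*(p - 1)*(p^2 - 16) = p*(p - 5)*(p - 4)*(p - 1)*(p + 4)*(p - 4)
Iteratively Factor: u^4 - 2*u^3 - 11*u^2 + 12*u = (u)*(u^3 - 2*u^2 - 11*u + 12) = u*(u - 4)*(u^2 + 2*u - 3) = u*(u - 4)*(u + 3)*(u - 1)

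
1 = 1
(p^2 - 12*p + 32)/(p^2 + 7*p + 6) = (p^2 - 12*p + 32)/(p^2 + 7*p + 6)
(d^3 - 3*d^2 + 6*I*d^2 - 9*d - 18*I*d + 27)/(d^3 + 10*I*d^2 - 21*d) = (d^2 + 3*d*(-1 + I) - 9*I)/(d*(d + 7*I))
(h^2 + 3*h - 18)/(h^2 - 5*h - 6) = (-h^2 - 3*h + 18)/(-h^2 + 5*h + 6)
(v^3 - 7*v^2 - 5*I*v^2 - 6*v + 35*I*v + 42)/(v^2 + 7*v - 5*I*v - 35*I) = (v^3 - v^2*(7 + 5*I) + v*(-6 + 35*I) + 42)/(v^2 + v*(7 - 5*I) - 35*I)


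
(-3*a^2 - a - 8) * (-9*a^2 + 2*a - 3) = 27*a^4 + 3*a^3 + 79*a^2 - 13*a + 24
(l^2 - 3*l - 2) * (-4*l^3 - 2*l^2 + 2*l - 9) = -4*l^5 + 10*l^4 + 16*l^3 - 11*l^2 + 23*l + 18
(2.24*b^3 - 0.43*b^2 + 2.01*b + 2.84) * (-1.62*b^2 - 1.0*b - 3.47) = -3.6288*b^5 - 1.5434*b^4 - 10.599*b^3 - 5.1187*b^2 - 9.8147*b - 9.8548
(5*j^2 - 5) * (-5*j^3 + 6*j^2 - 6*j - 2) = -25*j^5 + 30*j^4 - 5*j^3 - 40*j^2 + 30*j + 10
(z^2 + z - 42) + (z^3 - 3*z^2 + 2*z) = z^3 - 2*z^2 + 3*z - 42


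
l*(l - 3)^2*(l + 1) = l^4 - 5*l^3 + 3*l^2 + 9*l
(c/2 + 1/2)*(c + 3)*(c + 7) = c^3/2 + 11*c^2/2 + 31*c/2 + 21/2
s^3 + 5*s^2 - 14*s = s*(s - 2)*(s + 7)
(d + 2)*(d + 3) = d^2 + 5*d + 6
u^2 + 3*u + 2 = (u + 1)*(u + 2)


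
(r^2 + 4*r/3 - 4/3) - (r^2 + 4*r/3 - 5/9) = -7/9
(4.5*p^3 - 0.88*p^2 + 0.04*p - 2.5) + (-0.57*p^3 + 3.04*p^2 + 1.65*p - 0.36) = 3.93*p^3 + 2.16*p^2 + 1.69*p - 2.86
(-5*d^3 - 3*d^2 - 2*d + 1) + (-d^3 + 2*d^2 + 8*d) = -6*d^3 - d^2 + 6*d + 1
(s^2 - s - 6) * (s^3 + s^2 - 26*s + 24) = s^5 - 33*s^3 + 44*s^2 + 132*s - 144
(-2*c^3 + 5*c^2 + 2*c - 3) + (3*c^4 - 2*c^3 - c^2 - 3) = 3*c^4 - 4*c^3 + 4*c^2 + 2*c - 6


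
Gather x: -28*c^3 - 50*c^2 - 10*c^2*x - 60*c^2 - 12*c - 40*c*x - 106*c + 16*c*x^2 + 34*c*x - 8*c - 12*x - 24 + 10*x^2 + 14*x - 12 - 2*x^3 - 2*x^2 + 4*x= -28*c^3 - 110*c^2 - 126*c - 2*x^3 + x^2*(16*c + 8) + x*(-10*c^2 - 6*c + 6) - 36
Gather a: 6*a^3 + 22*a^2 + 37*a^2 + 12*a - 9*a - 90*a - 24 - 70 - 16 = 6*a^3 + 59*a^2 - 87*a - 110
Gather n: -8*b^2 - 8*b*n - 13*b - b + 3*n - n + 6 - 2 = -8*b^2 - 14*b + n*(2 - 8*b) + 4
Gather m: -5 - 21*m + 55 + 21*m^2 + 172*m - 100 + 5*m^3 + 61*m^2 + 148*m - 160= 5*m^3 + 82*m^2 + 299*m - 210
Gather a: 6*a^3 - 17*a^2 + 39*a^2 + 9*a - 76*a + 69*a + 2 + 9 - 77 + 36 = 6*a^3 + 22*a^2 + 2*a - 30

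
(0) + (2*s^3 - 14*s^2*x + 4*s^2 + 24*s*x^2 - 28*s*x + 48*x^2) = 2*s^3 - 14*s^2*x + 4*s^2 + 24*s*x^2 - 28*s*x + 48*x^2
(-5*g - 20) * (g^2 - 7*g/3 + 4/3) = -5*g^3 - 25*g^2/3 + 40*g - 80/3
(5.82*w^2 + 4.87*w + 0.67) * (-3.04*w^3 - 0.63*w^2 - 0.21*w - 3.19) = -17.6928*w^5 - 18.4714*w^4 - 6.3271*w^3 - 20.0106*w^2 - 15.676*w - 2.1373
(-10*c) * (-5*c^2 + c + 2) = 50*c^3 - 10*c^2 - 20*c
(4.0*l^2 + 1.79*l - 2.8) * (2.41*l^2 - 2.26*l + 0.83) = 9.64*l^4 - 4.7261*l^3 - 7.4734*l^2 + 7.8137*l - 2.324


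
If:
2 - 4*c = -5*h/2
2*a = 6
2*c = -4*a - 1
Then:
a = 3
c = -13/2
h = -56/5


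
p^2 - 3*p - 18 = (p - 6)*(p + 3)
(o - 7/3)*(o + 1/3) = o^2 - 2*o - 7/9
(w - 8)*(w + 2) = w^2 - 6*w - 16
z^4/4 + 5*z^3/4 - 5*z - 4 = (z/4 + 1)*(z - 2)*(z + 1)*(z + 2)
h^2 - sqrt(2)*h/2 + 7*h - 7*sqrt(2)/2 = (h + 7)*(h - sqrt(2)/2)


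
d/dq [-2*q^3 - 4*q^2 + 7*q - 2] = -6*q^2 - 8*q + 7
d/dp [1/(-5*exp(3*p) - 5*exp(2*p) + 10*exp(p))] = (3*exp(2*p) + 2*exp(p) - 2)*exp(-p)/(5*(exp(2*p) + exp(p) - 2)^2)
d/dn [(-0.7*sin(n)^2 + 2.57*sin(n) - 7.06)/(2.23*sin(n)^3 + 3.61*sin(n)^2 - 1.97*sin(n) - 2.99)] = (1.561*sin(n)^4 - 11.4622*sin(n)^3 + 39.3327*sin(n)^2 + 55.1592*sin(n) - 21.5925)*cos(n)/(4.9729*sin(n)^6 + 16.1006*sin(n)^5 + 4.2459*sin(n)^4 - 27.5588*sin(n)^3 - 17.7069*sin(n)^2 + 11.7806*sin(n) + 8.9401)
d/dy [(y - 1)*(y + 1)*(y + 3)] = 3*y^2 + 6*y - 1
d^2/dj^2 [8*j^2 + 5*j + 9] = 16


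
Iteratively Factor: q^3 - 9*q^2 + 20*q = (q - 4)*(q^2 - 5*q) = (q - 5)*(q - 4)*(q)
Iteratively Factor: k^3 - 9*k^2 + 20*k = (k - 4)*(k^2 - 5*k) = k*(k - 4)*(k - 5)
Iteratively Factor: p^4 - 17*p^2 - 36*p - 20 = (p + 2)*(p^3 - 2*p^2 - 13*p - 10) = (p + 2)^2*(p^2 - 4*p - 5) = (p + 1)*(p + 2)^2*(p - 5)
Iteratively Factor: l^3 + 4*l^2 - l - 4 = (l - 1)*(l^2 + 5*l + 4) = (l - 1)*(l + 1)*(l + 4)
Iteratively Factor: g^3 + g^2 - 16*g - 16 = (g + 1)*(g^2 - 16) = (g + 1)*(g + 4)*(g - 4)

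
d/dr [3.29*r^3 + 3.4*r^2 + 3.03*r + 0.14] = 9.87*r^2 + 6.8*r + 3.03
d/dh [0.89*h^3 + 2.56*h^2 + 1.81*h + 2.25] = 2.67*h^2 + 5.12*h + 1.81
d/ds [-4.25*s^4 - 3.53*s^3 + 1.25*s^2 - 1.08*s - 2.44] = -17.0*s^3 - 10.59*s^2 + 2.5*s - 1.08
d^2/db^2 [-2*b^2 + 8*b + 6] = -4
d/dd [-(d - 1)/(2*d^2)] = (d - 2)/(2*d^3)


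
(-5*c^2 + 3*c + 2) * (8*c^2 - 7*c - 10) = -40*c^4 + 59*c^3 + 45*c^2 - 44*c - 20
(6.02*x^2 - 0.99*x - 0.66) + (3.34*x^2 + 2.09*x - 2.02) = 9.36*x^2 + 1.1*x - 2.68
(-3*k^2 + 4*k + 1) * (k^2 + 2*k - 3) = -3*k^4 - 2*k^3 + 18*k^2 - 10*k - 3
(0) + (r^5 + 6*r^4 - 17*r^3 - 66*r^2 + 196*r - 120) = r^5 + 6*r^4 - 17*r^3 - 66*r^2 + 196*r - 120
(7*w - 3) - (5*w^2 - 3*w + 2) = -5*w^2 + 10*w - 5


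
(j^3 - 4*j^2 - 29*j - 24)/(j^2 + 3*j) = j - 7 - 8/j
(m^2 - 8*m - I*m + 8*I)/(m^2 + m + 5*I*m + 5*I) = (m^2 - 8*m - I*m + 8*I)/(m^2 + m + 5*I*m + 5*I)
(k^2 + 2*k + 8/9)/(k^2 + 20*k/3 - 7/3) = (9*k^2 + 18*k + 8)/(3*(3*k^2 + 20*k - 7))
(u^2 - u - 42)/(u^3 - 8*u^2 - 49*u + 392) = (u + 6)/(u^2 - u - 56)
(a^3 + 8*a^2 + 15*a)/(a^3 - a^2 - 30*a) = (a + 3)/(a - 6)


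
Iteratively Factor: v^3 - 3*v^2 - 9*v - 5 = (v + 1)*(v^2 - 4*v - 5) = (v - 5)*(v + 1)*(v + 1)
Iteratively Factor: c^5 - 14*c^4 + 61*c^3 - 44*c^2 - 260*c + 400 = (c - 4)*(c^4 - 10*c^3 + 21*c^2 + 40*c - 100) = (c - 5)*(c - 4)*(c^3 - 5*c^2 - 4*c + 20) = (c - 5)*(c - 4)*(c - 2)*(c^2 - 3*c - 10) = (c - 5)^2*(c - 4)*(c - 2)*(c + 2)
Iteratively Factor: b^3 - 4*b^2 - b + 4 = (b - 4)*(b^2 - 1) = (b - 4)*(b - 1)*(b + 1)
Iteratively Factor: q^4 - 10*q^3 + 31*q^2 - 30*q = (q - 5)*(q^3 - 5*q^2 + 6*q) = (q - 5)*(q - 3)*(q^2 - 2*q) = q*(q - 5)*(q - 3)*(q - 2)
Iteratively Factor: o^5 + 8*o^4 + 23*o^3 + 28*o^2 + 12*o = (o + 2)*(o^4 + 6*o^3 + 11*o^2 + 6*o) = (o + 1)*(o + 2)*(o^3 + 5*o^2 + 6*o) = o*(o + 1)*(o + 2)*(o^2 + 5*o + 6) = o*(o + 1)*(o + 2)^2*(o + 3)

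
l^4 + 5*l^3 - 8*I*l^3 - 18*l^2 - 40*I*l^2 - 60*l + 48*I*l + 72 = (l - 1)*(l + 6)*(l - 6*I)*(l - 2*I)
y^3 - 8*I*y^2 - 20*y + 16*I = (y - 4*I)*(y - 2*I)^2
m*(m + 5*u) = m^2 + 5*m*u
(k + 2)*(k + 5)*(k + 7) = k^3 + 14*k^2 + 59*k + 70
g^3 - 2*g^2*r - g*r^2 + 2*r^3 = (g - 2*r)*(g - r)*(g + r)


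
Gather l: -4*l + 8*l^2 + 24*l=8*l^2 + 20*l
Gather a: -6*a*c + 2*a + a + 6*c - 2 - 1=a*(3 - 6*c) + 6*c - 3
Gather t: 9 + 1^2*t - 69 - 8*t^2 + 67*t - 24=-8*t^2 + 68*t - 84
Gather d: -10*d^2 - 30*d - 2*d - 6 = -10*d^2 - 32*d - 6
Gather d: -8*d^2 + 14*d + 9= -8*d^2 + 14*d + 9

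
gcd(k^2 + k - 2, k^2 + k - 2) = k^2 + k - 2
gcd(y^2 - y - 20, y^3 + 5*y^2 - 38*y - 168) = y + 4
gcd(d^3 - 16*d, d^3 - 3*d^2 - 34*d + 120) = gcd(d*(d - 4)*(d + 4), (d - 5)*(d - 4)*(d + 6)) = d - 4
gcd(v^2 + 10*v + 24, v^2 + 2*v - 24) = v + 6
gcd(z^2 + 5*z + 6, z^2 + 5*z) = 1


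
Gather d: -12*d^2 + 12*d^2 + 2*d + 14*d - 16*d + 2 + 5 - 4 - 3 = 0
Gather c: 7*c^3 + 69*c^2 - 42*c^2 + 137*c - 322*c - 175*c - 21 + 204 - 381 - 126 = 7*c^3 + 27*c^2 - 360*c - 324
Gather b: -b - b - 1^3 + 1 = -2*b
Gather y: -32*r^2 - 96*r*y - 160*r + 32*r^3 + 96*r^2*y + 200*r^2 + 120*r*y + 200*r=32*r^3 + 168*r^2 + 40*r + y*(96*r^2 + 24*r)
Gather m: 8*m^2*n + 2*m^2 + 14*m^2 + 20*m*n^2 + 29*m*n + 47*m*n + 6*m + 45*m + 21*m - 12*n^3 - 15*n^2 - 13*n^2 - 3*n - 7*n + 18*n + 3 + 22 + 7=m^2*(8*n + 16) + m*(20*n^2 + 76*n + 72) - 12*n^3 - 28*n^2 + 8*n + 32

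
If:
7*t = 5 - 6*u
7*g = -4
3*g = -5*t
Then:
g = -4/7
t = 12/35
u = 13/30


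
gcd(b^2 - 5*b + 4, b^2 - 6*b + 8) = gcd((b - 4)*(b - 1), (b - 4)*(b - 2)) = b - 4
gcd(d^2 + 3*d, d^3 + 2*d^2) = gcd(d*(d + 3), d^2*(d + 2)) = d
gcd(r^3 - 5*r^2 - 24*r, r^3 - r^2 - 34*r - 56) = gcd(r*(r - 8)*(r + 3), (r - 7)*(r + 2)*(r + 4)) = 1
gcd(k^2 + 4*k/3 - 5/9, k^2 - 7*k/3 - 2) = 1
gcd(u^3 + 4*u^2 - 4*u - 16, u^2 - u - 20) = u + 4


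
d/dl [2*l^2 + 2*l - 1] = 4*l + 2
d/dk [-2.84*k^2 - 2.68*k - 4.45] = -5.68*k - 2.68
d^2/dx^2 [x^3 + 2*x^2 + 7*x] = 6*x + 4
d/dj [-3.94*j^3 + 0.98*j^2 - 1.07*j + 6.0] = -11.82*j^2 + 1.96*j - 1.07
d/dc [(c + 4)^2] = 2*c + 8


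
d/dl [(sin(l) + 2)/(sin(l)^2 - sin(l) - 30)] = (-4*sin(l) + cos(l)^2 - 29)*cos(l)/(sin(l) + cos(l)^2 + 29)^2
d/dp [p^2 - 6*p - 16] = 2*p - 6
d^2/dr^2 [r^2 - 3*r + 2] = 2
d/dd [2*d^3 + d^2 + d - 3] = 6*d^2 + 2*d + 1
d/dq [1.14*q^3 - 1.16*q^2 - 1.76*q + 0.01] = 3.42*q^2 - 2.32*q - 1.76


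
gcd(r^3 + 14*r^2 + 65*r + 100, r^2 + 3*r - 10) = r + 5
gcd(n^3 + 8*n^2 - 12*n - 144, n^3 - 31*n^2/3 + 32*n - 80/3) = n - 4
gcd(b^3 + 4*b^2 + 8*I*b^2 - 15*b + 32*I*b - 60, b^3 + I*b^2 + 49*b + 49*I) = 1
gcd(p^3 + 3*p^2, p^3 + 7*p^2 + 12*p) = p^2 + 3*p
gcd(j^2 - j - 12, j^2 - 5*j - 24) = j + 3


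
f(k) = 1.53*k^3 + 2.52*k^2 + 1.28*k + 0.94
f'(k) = 4.59*k^2 + 5.04*k + 1.28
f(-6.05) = -253.38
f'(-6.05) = 138.79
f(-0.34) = 0.74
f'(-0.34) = 0.10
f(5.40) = 322.26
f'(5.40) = 162.34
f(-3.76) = -49.58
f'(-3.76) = 47.22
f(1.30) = 10.22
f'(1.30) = 15.59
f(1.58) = 15.29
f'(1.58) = 20.70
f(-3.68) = -45.89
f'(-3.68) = 44.89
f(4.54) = 201.86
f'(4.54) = 118.77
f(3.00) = 68.77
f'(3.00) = 57.71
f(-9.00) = -921.83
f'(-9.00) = 327.71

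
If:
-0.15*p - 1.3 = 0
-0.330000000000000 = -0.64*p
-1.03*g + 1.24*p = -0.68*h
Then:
No Solution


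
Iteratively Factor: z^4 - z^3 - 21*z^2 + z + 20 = (z + 1)*(z^3 - 2*z^2 - 19*z + 20) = (z - 1)*(z + 1)*(z^2 - z - 20) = (z - 1)*(z + 1)*(z + 4)*(z - 5)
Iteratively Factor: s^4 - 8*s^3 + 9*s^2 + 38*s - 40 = (s - 1)*(s^3 - 7*s^2 + 2*s + 40) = (s - 1)*(s + 2)*(s^2 - 9*s + 20) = (s - 5)*(s - 1)*(s + 2)*(s - 4)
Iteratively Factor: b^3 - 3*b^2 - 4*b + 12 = (b - 2)*(b^2 - b - 6) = (b - 2)*(b + 2)*(b - 3)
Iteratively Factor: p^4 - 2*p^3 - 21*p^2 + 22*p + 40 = (p + 1)*(p^3 - 3*p^2 - 18*p + 40) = (p - 5)*(p + 1)*(p^2 + 2*p - 8) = (p - 5)*(p - 2)*(p + 1)*(p + 4)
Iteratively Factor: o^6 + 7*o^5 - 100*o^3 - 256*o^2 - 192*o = (o + 2)*(o^5 + 5*o^4 - 10*o^3 - 80*o^2 - 96*o) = (o - 4)*(o + 2)*(o^4 + 9*o^3 + 26*o^2 + 24*o) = (o - 4)*(o + 2)*(o + 3)*(o^3 + 6*o^2 + 8*o) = o*(o - 4)*(o + 2)*(o + 3)*(o^2 + 6*o + 8) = o*(o - 4)*(o + 2)*(o + 3)*(o + 4)*(o + 2)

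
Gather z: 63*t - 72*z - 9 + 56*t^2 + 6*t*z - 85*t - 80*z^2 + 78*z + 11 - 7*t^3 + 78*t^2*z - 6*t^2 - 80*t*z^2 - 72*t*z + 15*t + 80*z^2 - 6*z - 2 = -7*t^3 + 50*t^2 - 80*t*z^2 - 7*t + z*(78*t^2 - 66*t)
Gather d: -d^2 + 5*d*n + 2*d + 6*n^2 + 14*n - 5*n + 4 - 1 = -d^2 + d*(5*n + 2) + 6*n^2 + 9*n + 3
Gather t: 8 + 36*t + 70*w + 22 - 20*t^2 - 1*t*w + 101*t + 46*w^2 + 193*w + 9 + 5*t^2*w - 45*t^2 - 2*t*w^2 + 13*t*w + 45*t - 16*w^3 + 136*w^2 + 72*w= t^2*(5*w - 65) + t*(-2*w^2 + 12*w + 182) - 16*w^3 + 182*w^2 + 335*w + 39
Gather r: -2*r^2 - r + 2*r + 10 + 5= -2*r^2 + r + 15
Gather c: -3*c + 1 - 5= -3*c - 4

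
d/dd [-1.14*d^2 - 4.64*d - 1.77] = -2.28*d - 4.64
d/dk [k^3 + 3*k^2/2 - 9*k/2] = 3*k^2 + 3*k - 9/2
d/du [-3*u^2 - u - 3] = -6*u - 1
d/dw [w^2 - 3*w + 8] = 2*w - 3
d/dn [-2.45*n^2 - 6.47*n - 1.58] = -4.9*n - 6.47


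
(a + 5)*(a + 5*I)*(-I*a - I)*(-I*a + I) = -a^4 - 5*a^3 - 5*I*a^3 + a^2 - 25*I*a^2 + 5*a + 5*I*a + 25*I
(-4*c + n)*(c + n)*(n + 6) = -4*c^2*n - 24*c^2 - 3*c*n^2 - 18*c*n + n^3 + 6*n^2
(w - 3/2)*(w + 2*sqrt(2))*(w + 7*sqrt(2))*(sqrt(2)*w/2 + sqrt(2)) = sqrt(2)*w^4/2 + sqrt(2)*w^3/4 + 9*w^3 + 9*w^2/2 + 25*sqrt(2)*w^2/2 - 27*w + 7*sqrt(2)*w - 42*sqrt(2)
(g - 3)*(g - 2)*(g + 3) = g^3 - 2*g^2 - 9*g + 18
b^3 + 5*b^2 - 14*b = b*(b - 2)*(b + 7)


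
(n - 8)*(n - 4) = n^2 - 12*n + 32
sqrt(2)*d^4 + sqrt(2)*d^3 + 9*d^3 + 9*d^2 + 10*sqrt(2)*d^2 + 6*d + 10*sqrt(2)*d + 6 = (d + 1)*(d + sqrt(2))*(d + 3*sqrt(2))*(sqrt(2)*d + 1)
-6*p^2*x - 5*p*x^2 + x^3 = x*(-6*p + x)*(p + x)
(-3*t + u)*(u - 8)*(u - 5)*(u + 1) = -3*t*u^3 + 36*t*u^2 - 81*t*u - 120*t + u^4 - 12*u^3 + 27*u^2 + 40*u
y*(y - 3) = y^2 - 3*y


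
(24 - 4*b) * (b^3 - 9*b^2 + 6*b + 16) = -4*b^4 + 60*b^3 - 240*b^2 + 80*b + 384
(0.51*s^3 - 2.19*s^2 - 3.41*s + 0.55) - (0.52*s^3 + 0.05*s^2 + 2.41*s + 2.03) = -0.01*s^3 - 2.24*s^2 - 5.82*s - 1.48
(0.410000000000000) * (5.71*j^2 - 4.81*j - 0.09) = 2.3411*j^2 - 1.9721*j - 0.0369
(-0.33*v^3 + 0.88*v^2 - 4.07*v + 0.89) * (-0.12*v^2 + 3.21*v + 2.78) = 0.0396*v^5 - 1.1649*v^4 + 2.3958*v^3 - 10.7251*v^2 - 8.4577*v + 2.4742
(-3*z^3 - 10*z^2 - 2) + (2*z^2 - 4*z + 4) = -3*z^3 - 8*z^2 - 4*z + 2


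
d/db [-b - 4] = -1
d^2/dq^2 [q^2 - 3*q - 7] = 2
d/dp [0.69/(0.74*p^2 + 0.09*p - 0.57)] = (-1.0212*p - 0.0621)/(0.74*p^2 + 0.09*p - 0.57)^2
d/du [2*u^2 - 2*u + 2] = 4*u - 2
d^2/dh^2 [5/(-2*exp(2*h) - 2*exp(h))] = 5*((exp(h) + 1)*(4*exp(h) + 1) - 2*(2*exp(h) + 1)^2)*exp(-h)/(2*(exp(h) + 1)^3)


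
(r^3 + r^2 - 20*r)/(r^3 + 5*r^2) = (r - 4)/r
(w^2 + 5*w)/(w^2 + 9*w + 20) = w/(w + 4)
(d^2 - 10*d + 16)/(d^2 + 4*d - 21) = (d^2 - 10*d + 16)/(d^2 + 4*d - 21)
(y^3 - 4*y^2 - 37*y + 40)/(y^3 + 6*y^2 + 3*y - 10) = (y - 8)/(y + 2)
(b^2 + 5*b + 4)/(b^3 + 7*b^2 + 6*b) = (b + 4)/(b*(b + 6))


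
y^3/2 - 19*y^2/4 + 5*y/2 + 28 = (y/2 + 1)*(y - 8)*(y - 7/2)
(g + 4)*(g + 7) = g^2 + 11*g + 28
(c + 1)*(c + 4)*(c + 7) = c^3 + 12*c^2 + 39*c + 28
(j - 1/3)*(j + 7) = j^2 + 20*j/3 - 7/3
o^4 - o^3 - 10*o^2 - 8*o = o*(o - 4)*(o + 1)*(o + 2)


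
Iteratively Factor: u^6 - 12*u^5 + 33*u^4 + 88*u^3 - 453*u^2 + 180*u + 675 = (u + 3)*(u^5 - 15*u^4 + 78*u^3 - 146*u^2 - 15*u + 225) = (u - 5)*(u + 3)*(u^4 - 10*u^3 + 28*u^2 - 6*u - 45) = (u - 5)*(u - 3)*(u + 3)*(u^3 - 7*u^2 + 7*u + 15) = (u - 5)^2*(u - 3)*(u + 3)*(u^2 - 2*u - 3) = (u - 5)^2*(u - 3)*(u + 1)*(u + 3)*(u - 3)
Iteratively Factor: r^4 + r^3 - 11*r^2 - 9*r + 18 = (r + 2)*(r^3 - r^2 - 9*r + 9) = (r + 2)*(r + 3)*(r^2 - 4*r + 3) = (r - 3)*(r + 2)*(r + 3)*(r - 1)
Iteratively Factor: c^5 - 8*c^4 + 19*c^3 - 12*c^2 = (c - 4)*(c^4 - 4*c^3 + 3*c^2) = (c - 4)*(c - 1)*(c^3 - 3*c^2) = (c - 4)*(c - 3)*(c - 1)*(c^2) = c*(c - 4)*(c - 3)*(c - 1)*(c)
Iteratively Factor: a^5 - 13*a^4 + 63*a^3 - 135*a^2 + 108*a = (a - 4)*(a^4 - 9*a^3 + 27*a^2 - 27*a) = (a - 4)*(a - 3)*(a^3 - 6*a^2 + 9*a) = a*(a - 4)*(a - 3)*(a^2 - 6*a + 9) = a*(a - 4)*(a - 3)^2*(a - 3)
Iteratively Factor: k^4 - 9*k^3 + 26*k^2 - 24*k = (k)*(k^3 - 9*k^2 + 26*k - 24) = k*(k - 4)*(k^2 - 5*k + 6) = k*(k - 4)*(k - 3)*(k - 2)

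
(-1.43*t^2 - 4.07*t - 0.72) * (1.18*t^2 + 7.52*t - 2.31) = -1.6874*t^4 - 15.5562*t^3 - 28.1527*t^2 + 3.9873*t + 1.6632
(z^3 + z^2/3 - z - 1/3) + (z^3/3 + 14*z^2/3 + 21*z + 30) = 4*z^3/3 + 5*z^2 + 20*z + 89/3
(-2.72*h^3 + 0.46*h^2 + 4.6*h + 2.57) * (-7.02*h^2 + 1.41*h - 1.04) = 19.0944*h^5 - 7.0644*h^4 - 28.8146*h^3 - 12.0338*h^2 - 1.1603*h - 2.6728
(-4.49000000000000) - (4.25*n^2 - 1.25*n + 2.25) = -4.25*n^2 + 1.25*n - 6.74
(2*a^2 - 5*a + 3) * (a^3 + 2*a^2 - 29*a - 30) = 2*a^5 - a^4 - 65*a^3 + 91*a^2 + 63*a - 90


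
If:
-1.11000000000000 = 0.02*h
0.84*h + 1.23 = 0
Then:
No Solution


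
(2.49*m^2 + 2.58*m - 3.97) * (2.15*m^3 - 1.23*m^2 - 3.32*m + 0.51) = 5.3535*m^5 + 2.4843*m^4 - 19.9757*m^3 - 2.4126*m^2 + 14.4962*m - 2.0247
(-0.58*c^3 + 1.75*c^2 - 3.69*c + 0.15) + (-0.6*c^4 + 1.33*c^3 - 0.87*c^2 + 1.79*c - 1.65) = -0.6*c^4 + 0.75*c^3 + 0.88*c^2 - 1.9*c - 1.5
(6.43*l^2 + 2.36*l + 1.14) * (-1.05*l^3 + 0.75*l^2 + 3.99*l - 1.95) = -6.7515*l^5 + 2.3445*l^4 + 26.2287*l^3 - 2.2671*l^2 - 0.0533999999999999*l - 2.223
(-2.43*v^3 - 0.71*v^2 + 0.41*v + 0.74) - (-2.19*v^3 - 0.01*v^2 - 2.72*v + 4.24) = -0.24*v^3 - 0.7*v^2 + 3.13*v - 3.5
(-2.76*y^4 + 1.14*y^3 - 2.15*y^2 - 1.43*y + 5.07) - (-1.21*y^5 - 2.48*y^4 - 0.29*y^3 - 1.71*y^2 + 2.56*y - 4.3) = 1.21*y^5 - 0.28*y^4 + 1.43*y^3 - 0.44*y^2 - 3.99*y + 9.37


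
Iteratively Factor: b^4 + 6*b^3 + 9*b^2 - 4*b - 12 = (b - 1)*(b^3 + 7*b^2 + 16*b + 12) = (b - 1)*(b + 3)*(b^2 + 4*b + 4) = (b - 1)*(b + 2)*(b + 3)*(b + 2)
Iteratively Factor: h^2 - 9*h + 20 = (h - 5)*(h - 4)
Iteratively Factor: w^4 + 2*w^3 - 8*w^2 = (w)*(w^3 + 2*w^2 - 8*w) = w*(w + 4)*(w^2 - 2*w) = w^2*(w + 4)*(w - 2)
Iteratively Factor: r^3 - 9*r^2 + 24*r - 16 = (r - 4)*(r^2 - 5*r + 4) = (r - 4)^2*(r - 1)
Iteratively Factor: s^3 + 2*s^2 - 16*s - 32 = (s + 2)*(s^2 - 16) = (s - 4)*(s + 2)*(s + 4)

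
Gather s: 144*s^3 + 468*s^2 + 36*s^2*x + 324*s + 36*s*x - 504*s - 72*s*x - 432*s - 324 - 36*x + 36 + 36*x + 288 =144*s^3 + s^2*(36*x + 468) + s*(-36*x - 612)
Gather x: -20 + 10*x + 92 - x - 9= 9*x + 63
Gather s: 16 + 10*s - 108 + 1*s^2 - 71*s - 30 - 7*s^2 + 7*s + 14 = -6*s^2 - 54*s - 108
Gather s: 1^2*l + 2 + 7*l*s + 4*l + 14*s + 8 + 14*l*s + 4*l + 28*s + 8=9*l + s*(21*l + 42) + 18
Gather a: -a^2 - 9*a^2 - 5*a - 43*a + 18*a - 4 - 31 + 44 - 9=-10*a^2 - 30*a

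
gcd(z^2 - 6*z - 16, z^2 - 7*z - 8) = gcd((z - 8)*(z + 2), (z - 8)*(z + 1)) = z - 8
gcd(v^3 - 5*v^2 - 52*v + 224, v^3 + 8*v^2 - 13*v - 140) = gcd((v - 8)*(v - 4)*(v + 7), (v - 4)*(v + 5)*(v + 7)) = v^2 + 3*v - 28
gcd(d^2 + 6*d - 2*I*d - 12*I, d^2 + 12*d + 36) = d + 6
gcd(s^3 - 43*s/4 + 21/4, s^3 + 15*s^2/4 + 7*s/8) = s + 7/2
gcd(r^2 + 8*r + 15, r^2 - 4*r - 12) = 1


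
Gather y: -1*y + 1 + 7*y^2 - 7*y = 7*y^2 - 8*y + 1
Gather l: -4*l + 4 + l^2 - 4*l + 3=l^2 - 8*l + 7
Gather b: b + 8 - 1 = b + 7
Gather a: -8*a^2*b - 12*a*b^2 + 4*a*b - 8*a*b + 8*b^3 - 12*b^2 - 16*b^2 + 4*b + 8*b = -8*a^2*b + a*(-12*b^2 - 4*b) + 8*b^3 - 28*b^2 + 12*b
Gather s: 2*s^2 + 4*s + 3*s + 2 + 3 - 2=2*s^2 + 7*s + 3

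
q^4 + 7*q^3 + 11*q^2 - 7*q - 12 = (q - 1)*(q + 1)*(q + 3)*(q + 4)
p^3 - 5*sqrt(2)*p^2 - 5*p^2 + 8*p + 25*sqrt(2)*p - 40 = (p - 5)*(p - 4*sqrt(2))*(p - sqrt(2))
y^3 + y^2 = y^2*(y + 1)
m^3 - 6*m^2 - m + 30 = (m - 5)*(m - 3)*(m + 2)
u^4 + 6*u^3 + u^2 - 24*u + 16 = (u - 1)^2*(u + 4)^2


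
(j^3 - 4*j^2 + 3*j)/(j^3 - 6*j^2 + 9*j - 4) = j*(j - 3)/(j^2 - 5*j + 4)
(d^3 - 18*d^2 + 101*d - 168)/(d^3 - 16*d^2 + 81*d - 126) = (d - 8)/(d - 6)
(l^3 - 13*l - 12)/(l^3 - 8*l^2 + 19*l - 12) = (l^2 + 4*l + 3)/(l^2 - 4*l + 3)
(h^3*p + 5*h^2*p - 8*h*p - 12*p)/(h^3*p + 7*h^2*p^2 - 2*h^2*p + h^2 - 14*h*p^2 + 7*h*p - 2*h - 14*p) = p*(h^2 + 7*h + 6)/(h^2*p + 7*h*p^2 + h + 7*p)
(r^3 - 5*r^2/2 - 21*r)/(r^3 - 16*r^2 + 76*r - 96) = r*(2*r + 7)/(2*(r^2 - 10*r + 16))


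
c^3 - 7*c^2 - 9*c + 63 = (c - 7)*(c - 3)*(c + 3)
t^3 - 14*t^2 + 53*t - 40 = (t - 8)*(t - 5)*(t - 1)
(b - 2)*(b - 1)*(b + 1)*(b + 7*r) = b^4 + 7*b^3*r - 2*b^3 - 14*b^2*r - b^2 - 7*b*r + 2*b + 14*r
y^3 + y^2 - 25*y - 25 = (y - 5)*(y + 1)*(y + 5)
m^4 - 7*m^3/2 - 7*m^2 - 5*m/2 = m*(m - 5)*(m + 1/2)*(m + 1)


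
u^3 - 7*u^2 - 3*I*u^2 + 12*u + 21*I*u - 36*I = (u - 4)*(u - 3)*(u - 3*I)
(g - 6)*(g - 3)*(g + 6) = g^3 - 3*g^2 - 36*g + 108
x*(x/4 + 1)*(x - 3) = x^3/4 + x^2/4 - 3*x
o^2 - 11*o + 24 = (o - 8)*(o - 3)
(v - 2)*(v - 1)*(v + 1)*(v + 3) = v^4 + v^3 - 7*v^2 - v + 6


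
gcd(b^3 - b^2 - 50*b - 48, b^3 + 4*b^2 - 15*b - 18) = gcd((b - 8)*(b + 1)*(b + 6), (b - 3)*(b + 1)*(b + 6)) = b^2 + 7*b + 6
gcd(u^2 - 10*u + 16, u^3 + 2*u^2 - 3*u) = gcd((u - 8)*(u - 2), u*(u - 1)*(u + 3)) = 1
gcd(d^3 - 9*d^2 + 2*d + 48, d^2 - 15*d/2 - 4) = d - 8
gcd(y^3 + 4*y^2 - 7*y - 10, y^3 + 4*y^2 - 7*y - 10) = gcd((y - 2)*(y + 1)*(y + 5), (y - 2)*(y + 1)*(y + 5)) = y^3 + 4*y^2 - 7*y - 10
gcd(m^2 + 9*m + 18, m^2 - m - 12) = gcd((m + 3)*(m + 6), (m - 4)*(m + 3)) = m + 3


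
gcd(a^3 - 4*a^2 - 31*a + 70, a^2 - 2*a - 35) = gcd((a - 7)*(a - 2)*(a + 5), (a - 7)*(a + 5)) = a^2 - 2*a - 35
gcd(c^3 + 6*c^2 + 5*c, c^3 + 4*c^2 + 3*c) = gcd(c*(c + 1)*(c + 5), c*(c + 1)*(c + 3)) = c^2 + c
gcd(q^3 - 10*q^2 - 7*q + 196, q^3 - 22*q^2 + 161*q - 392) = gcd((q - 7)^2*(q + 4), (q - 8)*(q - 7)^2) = q^2 - 14*q + 49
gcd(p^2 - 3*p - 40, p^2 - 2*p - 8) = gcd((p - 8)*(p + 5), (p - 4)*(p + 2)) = 1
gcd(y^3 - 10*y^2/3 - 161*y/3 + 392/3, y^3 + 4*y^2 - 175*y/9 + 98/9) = y^2 + 14*y/3 - 49/3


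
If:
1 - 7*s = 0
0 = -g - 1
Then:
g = -1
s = 1/7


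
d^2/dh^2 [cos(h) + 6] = -cos(h)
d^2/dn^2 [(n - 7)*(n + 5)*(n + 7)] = 6*n + 10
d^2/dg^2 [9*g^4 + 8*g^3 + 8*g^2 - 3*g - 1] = 108*g^2 + 48*g + 16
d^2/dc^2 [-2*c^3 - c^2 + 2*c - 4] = -12*c - 2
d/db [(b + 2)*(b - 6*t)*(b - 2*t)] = 3*b^2 - 16*b*t + 4*b + 12*t^2 - 16*t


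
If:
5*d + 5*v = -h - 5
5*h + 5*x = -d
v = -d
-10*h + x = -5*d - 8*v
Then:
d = 275/16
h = -5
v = -275/16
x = 25/16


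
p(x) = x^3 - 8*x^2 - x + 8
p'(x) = 3*x^2 - 16*x - 1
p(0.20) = 7.49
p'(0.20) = -4.08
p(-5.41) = -379.08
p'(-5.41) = 173.36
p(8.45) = 31.68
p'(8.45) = 78.01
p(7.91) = -5.54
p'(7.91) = 60.14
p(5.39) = -73.22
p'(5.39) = -0.08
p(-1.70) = -18.33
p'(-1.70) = 34.87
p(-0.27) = 7.67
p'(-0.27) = 3.54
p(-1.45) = -10.42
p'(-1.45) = 28.51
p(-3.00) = -88.00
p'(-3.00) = 74.00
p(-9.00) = -1360.00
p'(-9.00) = 386.00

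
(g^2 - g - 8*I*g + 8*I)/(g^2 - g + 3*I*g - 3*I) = (g - 8*I)/(g + 3*I)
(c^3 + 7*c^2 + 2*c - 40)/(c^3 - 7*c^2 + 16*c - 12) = (c^2 + 9*c + 20)/(c^2 - 5*c + 6)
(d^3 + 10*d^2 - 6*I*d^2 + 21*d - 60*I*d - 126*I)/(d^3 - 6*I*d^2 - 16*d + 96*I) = (d^2 + 10*d + 21)/(d^2 - 16)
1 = 1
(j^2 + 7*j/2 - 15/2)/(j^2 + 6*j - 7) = (2*j^2 + 7*j - 15)/(2*(j^2 + 6*j - 7))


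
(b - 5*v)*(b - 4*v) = b^2 - 9*b*v + 20*v^2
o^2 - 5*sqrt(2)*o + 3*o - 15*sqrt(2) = (o + 3)*(o - 5*sqrt(2))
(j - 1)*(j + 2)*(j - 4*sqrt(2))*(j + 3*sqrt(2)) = j^4 - sqrt(2)*j^3 + j^3 - 26*j^2 - sqrt(2)*j^2 - 24*j + 2*sqrt(2)*j + 48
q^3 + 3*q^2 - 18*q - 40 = (q - 4)*(q + 2)*(q + 5)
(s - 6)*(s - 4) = s^2 - 10*s + 24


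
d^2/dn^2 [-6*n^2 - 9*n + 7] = -12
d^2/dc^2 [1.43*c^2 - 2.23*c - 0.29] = 2.86000000000000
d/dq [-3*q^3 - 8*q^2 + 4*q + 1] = -9*q^2 - 16*q + 4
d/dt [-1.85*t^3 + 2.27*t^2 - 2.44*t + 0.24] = -5.55*t^2 + 4.54*t - 2.44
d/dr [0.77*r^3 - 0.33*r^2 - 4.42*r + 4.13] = 2.31*r^2 - 0.66*r - 4.42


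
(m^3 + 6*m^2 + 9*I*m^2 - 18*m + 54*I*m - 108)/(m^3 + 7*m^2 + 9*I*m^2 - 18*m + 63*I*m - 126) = (m + 6)/(m + 7)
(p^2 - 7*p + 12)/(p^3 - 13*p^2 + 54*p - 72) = 1/(p - 6)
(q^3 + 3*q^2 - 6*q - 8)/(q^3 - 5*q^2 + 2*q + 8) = (q + 4)/(q - 4)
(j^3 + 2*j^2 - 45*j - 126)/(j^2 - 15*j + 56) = (j^2 + 9*j + 18)/(j - 8)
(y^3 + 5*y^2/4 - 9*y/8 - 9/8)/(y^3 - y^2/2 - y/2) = (8*y^2 + 18*y + 9)/(4*y*(2*y + 1))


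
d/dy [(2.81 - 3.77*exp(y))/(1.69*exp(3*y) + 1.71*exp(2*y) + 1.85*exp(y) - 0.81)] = (12.7426*exp(3*y) - 7.8*exp(2*y) - 9.6102*exp(y) - 2.1448)*exp(y)/(2.8561*exp(6*y) + 5.7798*exp(5*y) + 9.1771*exp(4*y) + 3.5892*exp(3*y) + 0.6523*exp(2*y) - 2.997*exp(y) + 0.6561)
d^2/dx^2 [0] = 0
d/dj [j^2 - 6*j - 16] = 2*j - 6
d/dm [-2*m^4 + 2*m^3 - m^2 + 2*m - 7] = -8*m^3 + 6*m^2 - 2*m + 2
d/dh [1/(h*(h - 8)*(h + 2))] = (-h*(h - 8) - h*(h + 2) - (h - 8)*(h + 2))/(h^2*(h - 8)^2*(h + 2)^2)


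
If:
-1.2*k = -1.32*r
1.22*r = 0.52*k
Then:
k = 0.00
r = 0.00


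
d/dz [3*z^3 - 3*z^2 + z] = 9*z^2 - 6*z + 1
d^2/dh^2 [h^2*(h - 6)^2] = 12*h^2 - 72*h + 72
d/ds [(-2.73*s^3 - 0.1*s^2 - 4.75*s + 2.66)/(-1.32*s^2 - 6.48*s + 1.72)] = (3.6036*s^4 + 35.3808*s^3 - 19.7088*s^2 + 6.6784*s + 9.0668)/(1.7424*s^4 + 17.1072*s^3 + 37.4496*s^2 - 22.2912*s + 2.9584)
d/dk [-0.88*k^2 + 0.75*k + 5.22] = 0.75 - 1.76*k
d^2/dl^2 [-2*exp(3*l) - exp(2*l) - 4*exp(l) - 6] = (-18*exp(2*l) - 4*exp(l) - 4)*exp(l)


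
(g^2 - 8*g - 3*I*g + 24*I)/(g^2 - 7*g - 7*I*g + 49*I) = (g^2 - 8*g - 3*I*g + 24*I)/(g^2 - 7*g - 7*I*g + 49*I)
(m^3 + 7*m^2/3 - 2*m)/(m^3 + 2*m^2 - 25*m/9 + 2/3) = 3*m/(3*m - 1)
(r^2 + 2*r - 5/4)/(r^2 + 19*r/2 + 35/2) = (r - 1/2)/(r + 7)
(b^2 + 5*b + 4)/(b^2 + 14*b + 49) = (b^2 + 5*b + 4)/(b^2 + 14*b + 49)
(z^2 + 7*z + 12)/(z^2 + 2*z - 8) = (z + 3)/(z - 2)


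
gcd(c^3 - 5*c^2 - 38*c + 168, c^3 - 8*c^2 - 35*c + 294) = c^2 - c - 42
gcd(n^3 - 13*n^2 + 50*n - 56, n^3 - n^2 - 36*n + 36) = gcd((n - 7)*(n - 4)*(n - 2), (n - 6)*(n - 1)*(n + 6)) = 1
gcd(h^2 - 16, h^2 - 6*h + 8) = h - 4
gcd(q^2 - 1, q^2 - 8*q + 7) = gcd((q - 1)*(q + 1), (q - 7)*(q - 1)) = q - 1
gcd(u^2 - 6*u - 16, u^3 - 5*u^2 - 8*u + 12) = u + 2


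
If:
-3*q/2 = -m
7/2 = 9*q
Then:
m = 7/12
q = 7/18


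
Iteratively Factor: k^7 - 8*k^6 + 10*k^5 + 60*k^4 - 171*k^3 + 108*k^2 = (k - 3)*(k^6 - 5*k^5 - 5*k^4 + 45*k^3 - 36*k^2) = (k - 4)*(k - 3)*(k^5 - k^4 - 9*k^3 + 9*k^2) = k*(k - 4)*(k - 3)*(k^4 - k^3 - 9*k^2 + 9*k) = k^2*(k - 4)*(k - 3)*(k^3 - k^2 - 9*k + 9) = k^2*(k - 4)*(k - 3)^2*(k^2 + 2*k - 3) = k^2*(k - 4)*(k - 3)^2*(k - 1)*(k + 3)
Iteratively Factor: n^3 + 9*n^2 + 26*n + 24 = (n + 3)*(n^2 + 6*n + 8) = (n + 2)*(n + 3)*(n + 4)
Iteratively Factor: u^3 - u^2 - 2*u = (u - 2)*(u^2 + u) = u*(u - 2)*(u + 1)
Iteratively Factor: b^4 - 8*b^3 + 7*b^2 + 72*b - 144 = (b - 4)*(b^3 - 4*b^2 - 9*b + 36) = (b - 4)*(b + 3)*(b^2 - 7*b + 12) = (b - 4)^2*(b + 3)*(b - 3)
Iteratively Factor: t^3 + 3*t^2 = (t)*(t^2 + 3*t) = t^2*(t + 3)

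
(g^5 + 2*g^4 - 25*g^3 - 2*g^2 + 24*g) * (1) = g^5 + 2*g^4 - 25*g^3 - 2*g^2 + 24*g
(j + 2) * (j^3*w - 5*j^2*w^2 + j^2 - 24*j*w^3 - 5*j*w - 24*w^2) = j^4*w - 5*j^3*w^2 + 2*j^3*w + j^3 - 24*j^2*w^3 - 10*j^2*w^2 - 5*j^2*w + 2*j^2 - 48*j*w^3 - 24*j*w^2 - 10*j*w - 48*w^2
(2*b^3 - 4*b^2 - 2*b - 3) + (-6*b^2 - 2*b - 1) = 2*b^3 - 10*b^2 - 4*b - 4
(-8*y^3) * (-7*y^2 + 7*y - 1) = 56*y^5 - 56*y^4 + 8*y^3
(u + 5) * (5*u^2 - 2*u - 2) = 5*u^3 + 23*u^2 - 12*u - 10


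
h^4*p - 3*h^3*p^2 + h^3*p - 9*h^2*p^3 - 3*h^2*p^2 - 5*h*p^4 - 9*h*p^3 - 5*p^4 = (h - 5*p)*(h + p)^2*(h*p + p)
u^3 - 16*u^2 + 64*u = u*(u - 8)^2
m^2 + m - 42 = (m - 6)*(m + 7)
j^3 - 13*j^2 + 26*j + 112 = (j - 8)*(j - 7)*(j + 2)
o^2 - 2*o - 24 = (o - 6)*(o + 4)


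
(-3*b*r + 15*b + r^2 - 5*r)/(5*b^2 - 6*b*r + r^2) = (-3*b*r + 15*b + r^2 - 5*r)/(5*b^2 - 6*b*r + r^2)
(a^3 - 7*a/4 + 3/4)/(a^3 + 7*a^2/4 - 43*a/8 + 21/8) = 2*(4*a^2 + 4*a - 3)/(8*a^2 + 22*a - 21)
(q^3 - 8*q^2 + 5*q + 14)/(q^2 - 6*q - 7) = q - 2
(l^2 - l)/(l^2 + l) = (l - 1)/(l + 1)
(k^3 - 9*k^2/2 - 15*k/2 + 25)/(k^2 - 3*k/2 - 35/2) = (2*k^2 + k - 10)/(2*k + 7)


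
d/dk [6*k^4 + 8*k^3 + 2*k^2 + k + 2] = 24*k^3 + 24*k^2 + 4*k + 1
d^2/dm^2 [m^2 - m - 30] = 2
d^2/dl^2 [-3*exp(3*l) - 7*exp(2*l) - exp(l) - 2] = (-27*exp(2*l) - 28*exp(l) - 1)*exp(l)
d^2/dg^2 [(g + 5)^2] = 2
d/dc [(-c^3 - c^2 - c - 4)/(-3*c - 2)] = (6*c^3 + 9*c^2 + 4*c - 10)/(9*c^2 + 12*c + 4)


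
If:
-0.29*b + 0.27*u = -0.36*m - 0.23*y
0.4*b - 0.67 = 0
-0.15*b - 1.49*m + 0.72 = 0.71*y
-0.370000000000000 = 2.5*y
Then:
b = 1.68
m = 0.39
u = 1.41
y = -0.15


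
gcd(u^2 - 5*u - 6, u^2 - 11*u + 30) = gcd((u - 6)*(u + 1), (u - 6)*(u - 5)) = u - 6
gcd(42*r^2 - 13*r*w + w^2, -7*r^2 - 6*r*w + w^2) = 7*r - w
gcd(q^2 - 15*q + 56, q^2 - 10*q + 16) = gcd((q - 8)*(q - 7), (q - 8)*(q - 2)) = q - 8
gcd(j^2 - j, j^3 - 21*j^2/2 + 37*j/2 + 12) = 1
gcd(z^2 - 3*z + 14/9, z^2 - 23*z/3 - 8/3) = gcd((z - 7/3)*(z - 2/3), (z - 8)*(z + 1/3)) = 1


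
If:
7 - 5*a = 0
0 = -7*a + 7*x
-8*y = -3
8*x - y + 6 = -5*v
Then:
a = 7/5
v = -673/200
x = 7/5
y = 3/8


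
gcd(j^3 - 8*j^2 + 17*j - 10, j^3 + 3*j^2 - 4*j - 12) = j - 2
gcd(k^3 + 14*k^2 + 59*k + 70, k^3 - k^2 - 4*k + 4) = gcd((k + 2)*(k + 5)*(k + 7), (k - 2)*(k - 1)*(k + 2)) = k + 2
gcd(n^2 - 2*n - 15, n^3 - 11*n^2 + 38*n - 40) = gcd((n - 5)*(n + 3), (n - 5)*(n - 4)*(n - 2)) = n - 5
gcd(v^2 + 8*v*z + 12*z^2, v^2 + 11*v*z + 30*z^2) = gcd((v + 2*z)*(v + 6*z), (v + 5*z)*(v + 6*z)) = v + 6*z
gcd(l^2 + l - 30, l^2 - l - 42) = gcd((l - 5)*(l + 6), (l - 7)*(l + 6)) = l + 6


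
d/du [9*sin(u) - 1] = 9*cos(u)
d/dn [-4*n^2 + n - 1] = 1 - 8*n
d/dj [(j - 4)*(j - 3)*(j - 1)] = 3*j^2 - 16*j + 19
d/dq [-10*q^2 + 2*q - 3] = 2 - 20*q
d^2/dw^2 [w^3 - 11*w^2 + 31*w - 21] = 6*w - 22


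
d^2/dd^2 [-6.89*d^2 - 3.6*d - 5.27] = -13.7800000000000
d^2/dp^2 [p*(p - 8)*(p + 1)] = 6*p - 14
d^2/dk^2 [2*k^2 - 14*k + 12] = 4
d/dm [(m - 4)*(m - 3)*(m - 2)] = 3*m^2 - 18*m + 26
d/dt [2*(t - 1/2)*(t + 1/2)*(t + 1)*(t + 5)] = 8*t^3 + 36*t^2 + 19*t - 3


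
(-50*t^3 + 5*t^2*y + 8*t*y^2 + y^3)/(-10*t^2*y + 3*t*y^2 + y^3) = (5*t + y)/y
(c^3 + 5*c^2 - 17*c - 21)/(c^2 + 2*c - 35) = (c^2 - 2*c - 3)/(c - 5)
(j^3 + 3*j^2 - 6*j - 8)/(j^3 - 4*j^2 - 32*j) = (j^2 - j - 2)/(j*(j - 8))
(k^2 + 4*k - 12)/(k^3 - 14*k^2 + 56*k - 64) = (k + 6)/(k^2 - 12*k + 32)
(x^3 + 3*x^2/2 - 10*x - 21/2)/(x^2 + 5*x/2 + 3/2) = (2*x^2 + x - 21)/(2*x + 3)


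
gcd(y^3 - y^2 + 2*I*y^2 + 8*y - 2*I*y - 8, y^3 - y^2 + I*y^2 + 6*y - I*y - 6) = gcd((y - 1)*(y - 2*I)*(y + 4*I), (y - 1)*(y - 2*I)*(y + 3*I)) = y^2 + y*(-1 - 2*I) + 2*I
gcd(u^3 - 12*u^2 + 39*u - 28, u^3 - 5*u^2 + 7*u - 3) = u - 1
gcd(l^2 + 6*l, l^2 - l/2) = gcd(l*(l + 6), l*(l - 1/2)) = l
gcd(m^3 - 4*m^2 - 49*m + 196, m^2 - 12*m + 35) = m - 7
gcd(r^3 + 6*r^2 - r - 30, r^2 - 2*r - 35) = r + 5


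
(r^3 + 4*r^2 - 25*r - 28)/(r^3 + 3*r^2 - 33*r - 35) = (r - 4)/(r - 5)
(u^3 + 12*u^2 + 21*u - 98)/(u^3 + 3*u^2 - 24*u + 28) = (u + 7)/(u - 2)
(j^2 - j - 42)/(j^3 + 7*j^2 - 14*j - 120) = (j - 7)/(j^2 + j - 20)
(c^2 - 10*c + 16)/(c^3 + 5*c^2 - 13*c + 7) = (c^2 - 10*c + 16)/(c^3 + 5*c^2 - 13*c + 7)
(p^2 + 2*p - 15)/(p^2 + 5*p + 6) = (p^2 + 2*p - 15)/(p^2 + 5*p + 6)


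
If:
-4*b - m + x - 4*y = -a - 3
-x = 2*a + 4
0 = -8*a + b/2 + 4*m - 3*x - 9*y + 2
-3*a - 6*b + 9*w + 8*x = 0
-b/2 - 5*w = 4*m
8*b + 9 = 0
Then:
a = -35659/37424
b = -9/8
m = -31881/37424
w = 29715/37424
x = -39189/18712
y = 49631/37424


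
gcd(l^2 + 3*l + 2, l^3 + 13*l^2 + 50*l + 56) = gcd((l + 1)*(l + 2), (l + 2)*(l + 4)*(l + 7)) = l + 2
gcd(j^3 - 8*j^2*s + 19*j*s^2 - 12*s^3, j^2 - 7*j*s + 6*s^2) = -j + s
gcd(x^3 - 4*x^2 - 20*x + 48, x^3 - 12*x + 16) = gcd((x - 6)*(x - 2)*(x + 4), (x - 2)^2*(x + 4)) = x^2 + 2*x - 8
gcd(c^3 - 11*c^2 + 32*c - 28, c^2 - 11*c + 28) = c - 7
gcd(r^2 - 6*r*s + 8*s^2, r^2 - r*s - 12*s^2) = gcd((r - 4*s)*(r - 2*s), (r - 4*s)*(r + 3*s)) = r - 4*s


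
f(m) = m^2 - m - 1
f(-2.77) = 9.44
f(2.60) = 3.16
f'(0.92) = 0.84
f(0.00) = -1.00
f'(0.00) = -1.00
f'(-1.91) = -4.82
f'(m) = 2*m - 1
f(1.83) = 0.52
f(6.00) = 29.00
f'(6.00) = 11.00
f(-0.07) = -0.93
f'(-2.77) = -6.54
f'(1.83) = 2.66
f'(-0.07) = -1.14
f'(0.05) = -0.90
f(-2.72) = 9.12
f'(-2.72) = -6.44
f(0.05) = -1.05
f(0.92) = -1.07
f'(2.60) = 4.20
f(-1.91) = 4.56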